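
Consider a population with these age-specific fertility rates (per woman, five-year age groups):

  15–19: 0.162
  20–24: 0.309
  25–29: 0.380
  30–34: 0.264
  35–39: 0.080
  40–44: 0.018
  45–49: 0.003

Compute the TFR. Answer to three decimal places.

6.080

Sum of ASFRs = 0.162 + 0.309 + 0.380 + 0.264 + 0.080 + 0.018 + 0.003 = 1.216
TFR = 5 × 1.216 = 6.08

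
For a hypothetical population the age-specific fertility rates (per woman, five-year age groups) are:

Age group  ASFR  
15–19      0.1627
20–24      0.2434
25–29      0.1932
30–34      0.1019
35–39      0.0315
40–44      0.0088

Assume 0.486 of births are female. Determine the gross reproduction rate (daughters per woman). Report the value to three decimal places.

Proportion female at birth = 0.486.
Sum of ASFRs = 0.1627 + 0.2434 + 0.1932 + 0.1019 + 0.0315 + 0.0088 = 0.7415
TFR = 5 × 0.7415 = 3.7075
GRR = 0.486 × 3.7075 = 1.80185

1.802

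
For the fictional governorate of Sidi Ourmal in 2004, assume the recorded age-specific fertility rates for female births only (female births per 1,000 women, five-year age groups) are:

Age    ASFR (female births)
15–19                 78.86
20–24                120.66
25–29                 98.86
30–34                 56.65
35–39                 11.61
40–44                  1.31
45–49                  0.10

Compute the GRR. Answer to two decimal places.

1.84

Sum of female ASFRs = 78.86 + 120.66 + 98.86 + 56.65 + 11.61 + 1.31 + 0.10 = 368.05
GRR = 5 × 368.05 / 1000 = 1.84025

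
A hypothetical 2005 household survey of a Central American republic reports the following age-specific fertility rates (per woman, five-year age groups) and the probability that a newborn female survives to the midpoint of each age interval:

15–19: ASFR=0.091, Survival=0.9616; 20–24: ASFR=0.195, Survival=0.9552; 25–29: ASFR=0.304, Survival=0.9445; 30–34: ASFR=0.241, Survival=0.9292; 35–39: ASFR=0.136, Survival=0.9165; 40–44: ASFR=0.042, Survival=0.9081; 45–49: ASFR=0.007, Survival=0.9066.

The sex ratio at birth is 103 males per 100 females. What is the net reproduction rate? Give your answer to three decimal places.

Proportion female at birth = 100 / (100 + 103) = 0.49261.
Each age group contributes 5 × ASFR × survival:
  15–19: 5 × 0.091 × 0.9616 = 0.43753
  20–24: 5 × 0.195 × 0.9552 = 0.93132
  25–29: 5 × 0.304 × 0.9445 = 1.43564
  30–34: 5 × 0.241 × 0.9292 = 1.11969
  35–39: 5 × 0.136 × 0.9165 = 0.62322
  40–44: 5 × 0.042 × 0.9081 = 0.19070
  45–49: 5 × 0.007 × 0.9066 = 0.03173
Sum = 4.76983
NRR = 0.49261 × 4.76983 = 2.34967

2.350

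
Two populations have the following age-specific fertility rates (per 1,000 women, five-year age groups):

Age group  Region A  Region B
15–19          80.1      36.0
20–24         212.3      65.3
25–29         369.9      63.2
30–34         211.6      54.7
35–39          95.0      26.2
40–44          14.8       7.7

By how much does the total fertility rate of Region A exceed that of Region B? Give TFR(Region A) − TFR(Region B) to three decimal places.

Region A:
  Sum of ASFRs = 80.1 + 212.3 + 369.9 + 211.6 + 95.0 + 14.8 = 983.7
  TFR = 5 × 983.7 / 1000 = 4.9185
Region B:
  Sum of ASFRs = 36.0 + 65.3 + 63.2 + 54.7 + 26.2 + 7.7 = 253.1
  TFR = 5 × 253.1 / 1000 = 1.2655
Difference = 4.9185 − 1.2655 = 3.653

3.653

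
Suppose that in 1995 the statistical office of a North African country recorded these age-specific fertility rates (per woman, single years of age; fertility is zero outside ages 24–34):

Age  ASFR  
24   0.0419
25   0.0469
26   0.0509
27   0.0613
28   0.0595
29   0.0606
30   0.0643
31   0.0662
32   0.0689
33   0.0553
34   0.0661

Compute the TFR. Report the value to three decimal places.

Sum of ASFRs = 0.0419 + 0.0469 + 0.0509 + 0.0613 + 0.0595 + 0.0606 + 0.0643 + 0.0662 + 0.0689 + 0.0553 + 0.0661 = 0.6419
TFR = 0.6419

0.642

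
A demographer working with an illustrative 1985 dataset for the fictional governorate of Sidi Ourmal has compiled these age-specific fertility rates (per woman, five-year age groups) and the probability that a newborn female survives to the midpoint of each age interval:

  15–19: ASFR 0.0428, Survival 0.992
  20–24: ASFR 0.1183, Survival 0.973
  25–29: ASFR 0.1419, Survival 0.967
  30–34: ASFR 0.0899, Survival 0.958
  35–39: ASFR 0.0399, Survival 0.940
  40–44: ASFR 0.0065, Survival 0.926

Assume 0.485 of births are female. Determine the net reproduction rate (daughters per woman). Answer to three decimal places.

Proportion female at birth = 0.485.
Each age group contributes 5 × ASFR × survival:
  15–19: 5 × 0.0428 × 0.992 = 0.21229
  20–24: 5 × 0.1183 × 0.973 = 0.57553
  25–29: 5 × 0.1419 × 0.967 = 0.68609
  30–34: 5 × 0.0899 × 0.958 = 0.43062
  35–39: 5 × 0.0399 × 0.940 = 0.18753
  40–44: 5 × 0.0065 × 0.926 = 0.03010
Sum = 2.12216
NRR = 0.485 × 2.12216 = 1.02925
With NRR above 1 the population is above replacement fertility.

1.029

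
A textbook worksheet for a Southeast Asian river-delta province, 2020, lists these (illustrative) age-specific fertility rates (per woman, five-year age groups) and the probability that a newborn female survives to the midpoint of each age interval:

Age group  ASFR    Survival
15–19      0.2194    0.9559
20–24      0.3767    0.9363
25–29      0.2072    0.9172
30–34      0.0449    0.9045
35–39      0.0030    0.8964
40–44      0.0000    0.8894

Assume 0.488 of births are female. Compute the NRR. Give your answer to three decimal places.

Proportion female at birth = 0.488.
Each age group contributes 5 × ASFR × survival:
  15–19: 5 × 0.2194 × 0.9559 = 1.04862
  20–24: 5 × 0.3767 × 0.9363 = 1.76352
  25–29: 5 × 0.2072 × 0.9172 = 0.95022
  30–34: 5 × 0.0449 × 0.9045 = 0.20306
  35–39: 5 × 0.0030 × 0.8964 = 0.01345
  40–44: 5 × 0.0000 × 0.8894 = 0.00000
Sum = 3.97887
NRR = 0.488 × 3.97887 = 1.94169
NRR > 1, so each generation more than replaces itself.

1.942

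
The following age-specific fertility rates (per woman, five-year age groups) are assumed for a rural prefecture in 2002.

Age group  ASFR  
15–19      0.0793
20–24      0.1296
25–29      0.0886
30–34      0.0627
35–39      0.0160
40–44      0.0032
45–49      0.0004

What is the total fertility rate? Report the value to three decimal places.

1.899

Sum of ASFRs = 0.0793 + 0.1296 + 0.0886 + 0.0627 + 0.0160 + 0.0032 + 0.0004 = 0.3798
TFR = 5 × 0.3798 = 1.899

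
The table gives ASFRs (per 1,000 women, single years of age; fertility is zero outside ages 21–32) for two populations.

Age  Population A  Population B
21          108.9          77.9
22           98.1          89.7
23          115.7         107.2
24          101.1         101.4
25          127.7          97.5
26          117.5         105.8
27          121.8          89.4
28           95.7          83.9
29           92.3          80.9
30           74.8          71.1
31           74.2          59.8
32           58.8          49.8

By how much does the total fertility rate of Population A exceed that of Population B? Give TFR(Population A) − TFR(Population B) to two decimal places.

Population A:
  Sum of ASFRs = 108.9 + 98.1 + 115.7 + 101.1 + 127.7 + 117.5 + 121.8 + 95.7 + 92.3 + 74.8 + 74.2 + 58.8 = 1186.6
  TFR = 1186.6 / 1000 = 1.1866
Population B:
  Sum of ASFRs = 77.9 + 89.7 + 107.2 + 101.4 + 97.5 + 105.8 + 89.4 + 83.9 + 80.9 + 71.1 + 59.8 + 49.8 = 1014.4
  TFR = 1014.4 / 1000 = 1.0144
Difference = 1.1866 − 1.0144 = 0.1722

0.17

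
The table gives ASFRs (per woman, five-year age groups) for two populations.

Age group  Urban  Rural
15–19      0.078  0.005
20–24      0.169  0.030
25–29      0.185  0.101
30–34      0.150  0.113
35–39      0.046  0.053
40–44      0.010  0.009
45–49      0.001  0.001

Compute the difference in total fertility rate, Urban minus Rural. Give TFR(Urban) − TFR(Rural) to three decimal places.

Urban:
  Sum of ASFRs = 0.078 + 0.169 + 0.185 + 0.150 + 0.046 + 0.010 + 0.001 = 0.639
  TFR = 5 × 0.639 = 3.195
Rural:
  Sum of ASFRs = 0.005 + 0.030 + 0.101 + 0.113 + 0.053 + 0.009 + 0.001 = 0.312
  TFR = 5 × 0.312 = 1.56
Difference = 3.195 − 1.56 = 1.635

1.635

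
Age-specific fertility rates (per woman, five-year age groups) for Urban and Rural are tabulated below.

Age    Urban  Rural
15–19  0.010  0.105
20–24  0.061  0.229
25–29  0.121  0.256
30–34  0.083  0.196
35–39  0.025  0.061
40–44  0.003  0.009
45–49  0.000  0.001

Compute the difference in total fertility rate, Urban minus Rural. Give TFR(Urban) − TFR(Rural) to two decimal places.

Urban:
  Sum of ASFRs = 0.010 + 0.061 + 0.121 + 0.083 + 0.025 + 0.003 + 0.000 = 0.303
  TFR = 5 × 0.303 = 1.515
Rural:
  Sum of ASFRs = 0.105 + 0.229 + 0.256 + 0.196 + 0.061 + 0.009 + 0.001 = 0.857
  TFR = 5 × 0.857 = 4.285
Difference = 1.515 − 4.285 = -2.77

-2.77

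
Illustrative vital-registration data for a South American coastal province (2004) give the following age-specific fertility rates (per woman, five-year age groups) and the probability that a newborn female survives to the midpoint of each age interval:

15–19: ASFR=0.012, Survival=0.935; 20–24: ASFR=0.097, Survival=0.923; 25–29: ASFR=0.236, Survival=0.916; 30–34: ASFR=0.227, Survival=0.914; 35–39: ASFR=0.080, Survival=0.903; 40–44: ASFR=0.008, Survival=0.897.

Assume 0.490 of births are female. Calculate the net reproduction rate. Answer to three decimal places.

Proportion female at birth = 0.490.
Weighting each age-specific rate by interval width and survival:
  15–19: 5 × 0.012 × 0.935 = 0.05610
  20–24: 5 × 0.097 × 0.923 = 0.44766
  25–29: 5 × 0.236 × 0.916 = 1.08088
  30–34: 5 × 0.227 × 0.914 = 1.03739
  35–39: 5 × 0.080 × 0.903 = 0.36120
  40–44: 5 × 0.008 × 0.897 = 0.03588
Sum = 3.01911
NRR = 0.490 × 3.01911 = 1.47936

1.479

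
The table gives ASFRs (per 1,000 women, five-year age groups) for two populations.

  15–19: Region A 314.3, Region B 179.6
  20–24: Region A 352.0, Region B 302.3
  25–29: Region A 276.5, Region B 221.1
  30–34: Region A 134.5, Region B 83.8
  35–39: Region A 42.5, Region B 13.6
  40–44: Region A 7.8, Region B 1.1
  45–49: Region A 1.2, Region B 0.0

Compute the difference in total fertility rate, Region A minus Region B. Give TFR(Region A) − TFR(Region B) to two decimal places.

Region A:
  Sum of ASFRs = 314.3 + 352.0 + 276.5 + 134.5 + 42.5 + 7.8 + 1.2 = 1128.8
  TFR = 5 × 1128.8 / 1000 = 5.644
Region B:
  Sum of ASFRs = 179.6 + 302.3 + 221.1 + 83.8 + 13.6 + 1.1 + 0.0 = 801.5
  TFR = 5 × 801.5 / 1000 = 4.0075
Difference = 5.644 − 4.0075 = 1.6365

1.64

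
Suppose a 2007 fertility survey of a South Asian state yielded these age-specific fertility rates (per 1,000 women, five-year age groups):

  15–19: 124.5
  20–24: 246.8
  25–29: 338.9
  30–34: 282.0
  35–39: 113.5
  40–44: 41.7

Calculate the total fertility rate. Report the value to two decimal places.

Sum of ASFRs = 124.5 + 246.8 + 338.9 + 282.0 + 113.5 + 41.7 = 1147.4
TFR = 5 × 1147.4 / 1000 = 5.737

5.74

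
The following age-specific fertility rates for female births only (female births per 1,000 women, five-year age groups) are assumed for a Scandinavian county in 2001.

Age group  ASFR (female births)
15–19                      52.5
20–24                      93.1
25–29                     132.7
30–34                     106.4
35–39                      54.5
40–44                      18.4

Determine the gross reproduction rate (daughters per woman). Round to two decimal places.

2.29

Sum of female ASFRs = 52.5 + 93.1 + 132.7 + 106.4 + 54.5 + 18.4 = 457.6
GRR = 5 × 457.6 / 1000 = 2.288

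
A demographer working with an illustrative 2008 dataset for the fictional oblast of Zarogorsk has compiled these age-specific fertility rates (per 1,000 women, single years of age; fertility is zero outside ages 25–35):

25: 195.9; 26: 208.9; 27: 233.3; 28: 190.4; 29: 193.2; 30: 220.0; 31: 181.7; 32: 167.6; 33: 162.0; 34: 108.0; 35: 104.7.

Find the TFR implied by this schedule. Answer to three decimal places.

1.966

Sum of ASFRs = 195.9 + 208.9 + 233.3 + 190.4 + 193.2 + 220.0 + 181.7 + 167.6 + 162.0 + 108.0 + 104.7 = 1965.7
TFR = 1965.7 / 1000 = 1.9657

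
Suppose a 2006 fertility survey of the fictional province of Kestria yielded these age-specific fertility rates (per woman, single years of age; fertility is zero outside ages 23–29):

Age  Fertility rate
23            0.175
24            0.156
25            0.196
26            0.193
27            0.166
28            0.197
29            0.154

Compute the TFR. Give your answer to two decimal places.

Sum of ASFRs = 0.175 + 0.156 + 0.196 + 0.193 + 0.166 + 0.197 + 0.154 = 1.237
TFR = 1.237

1.24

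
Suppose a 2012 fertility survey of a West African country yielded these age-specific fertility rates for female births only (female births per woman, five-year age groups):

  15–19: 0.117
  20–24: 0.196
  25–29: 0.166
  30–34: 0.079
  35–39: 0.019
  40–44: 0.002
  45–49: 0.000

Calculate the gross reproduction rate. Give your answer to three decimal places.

Sum of female ASFRs = 0.117 + 0.196 + 0.166 + 0.079 + 0.019 + 0.002 + 0.000 = 0.579
GRR = 5 × 0.579 = 2.895

2.895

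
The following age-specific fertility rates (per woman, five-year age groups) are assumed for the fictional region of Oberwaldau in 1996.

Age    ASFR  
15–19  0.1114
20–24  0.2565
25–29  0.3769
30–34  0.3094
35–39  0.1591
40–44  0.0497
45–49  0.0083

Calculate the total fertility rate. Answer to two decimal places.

6.36

Sum of ASFRs = 0.1114 + 0.2565 + 0.3769 + 0.3094 + 0.1591 + 0.0497 + 0.0083 = 1.2713
TFR = 5 × 1.2713 = 6.3565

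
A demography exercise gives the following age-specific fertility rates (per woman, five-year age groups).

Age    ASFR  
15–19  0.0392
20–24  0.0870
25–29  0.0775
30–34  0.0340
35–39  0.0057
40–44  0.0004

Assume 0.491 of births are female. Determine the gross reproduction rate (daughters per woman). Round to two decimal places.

0.60

Proportion female at birth = 0.491.
Sum of ASFRs = 0.0392 + 0.0870 + 0.0775 + 0.0340 + 0.0057 + 0.0004 = 0.2438
TFR = 5 × 0.2438 = 1.219
GRR = 0.491 × 1.219 = 0.59853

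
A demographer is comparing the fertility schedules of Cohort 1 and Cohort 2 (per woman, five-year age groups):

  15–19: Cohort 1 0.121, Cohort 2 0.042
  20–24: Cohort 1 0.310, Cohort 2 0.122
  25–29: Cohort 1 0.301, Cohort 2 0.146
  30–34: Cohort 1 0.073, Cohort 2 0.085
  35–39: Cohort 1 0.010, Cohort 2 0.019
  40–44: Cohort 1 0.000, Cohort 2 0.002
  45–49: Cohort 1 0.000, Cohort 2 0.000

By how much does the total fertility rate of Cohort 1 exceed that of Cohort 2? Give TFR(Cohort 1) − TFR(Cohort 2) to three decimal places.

1.995

Cohort 1:
  Sum of ASFRs = 0.121 + 0.310 + 0.301 + 0.073 + 0.010 + 0.000 + 0.000 = 0.815
  TFR = 5 × 0.815 = 4.075
Cohort 2:
  Sum of ASFRs = 0.042 + 0.122 + 0.146 + 0.085 + 0.019 + 0.002 + 0.000 = 0.416
  TFR = 5 × 0.416 = 2.08
Difference = 4.075 − 2.08 = 1.995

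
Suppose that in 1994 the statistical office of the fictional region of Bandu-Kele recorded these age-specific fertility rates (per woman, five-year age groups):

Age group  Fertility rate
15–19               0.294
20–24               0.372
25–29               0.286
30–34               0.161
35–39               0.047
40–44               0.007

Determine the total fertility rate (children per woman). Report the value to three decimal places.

5.835

Sum of ASFRs = 0.294 + 0.372 + 0.286 + 0.161 + 0.047 + 0.007 = 1.167
TFR = 5 × 1.167 = 5.835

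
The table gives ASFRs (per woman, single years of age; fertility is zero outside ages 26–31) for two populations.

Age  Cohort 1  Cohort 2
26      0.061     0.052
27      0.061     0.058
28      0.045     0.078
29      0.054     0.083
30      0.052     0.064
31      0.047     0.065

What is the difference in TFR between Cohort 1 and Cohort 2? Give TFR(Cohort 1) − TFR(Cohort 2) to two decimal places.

Cohort 1:
  Sum of ASFRs = 0.061 + 0.061 + 0.045 + 0.054 + 0.052 + 0.047 = 0.320
  TFR = 0.32
Cohort 2:
  Sum of ASFRs = 0.052 + 0.058 + 0.078 + 0.083 + 0.064 + 0.065 = 0.400
  TFR = 0.4
Difference = 0.32 − 0.4 = -0.08

-0.08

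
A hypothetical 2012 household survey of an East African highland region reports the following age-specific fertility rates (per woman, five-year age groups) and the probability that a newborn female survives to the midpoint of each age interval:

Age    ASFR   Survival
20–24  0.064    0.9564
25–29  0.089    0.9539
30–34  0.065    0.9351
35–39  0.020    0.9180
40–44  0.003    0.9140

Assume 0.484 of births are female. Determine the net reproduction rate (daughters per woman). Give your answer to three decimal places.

0.552

Proportion female at birth = 0.484.
Weighting each age-specific rate by interval width and survival:
  20–24: 5 × 0.064 × 0.9564 = 0.30605
  25–29: 5 × 0.089 × 0.9539 = 0.42449
  30–34: 5 × 0.065 × 0.9351 = 0.30391
  35–39: 5 × 0.020 × 0.9180 = 0.09180
  40–44: 5 × 0.003 × 0.9140 = 0.01371
Sum = 1.13996
NRR = 0.484 × 1.13996 = 0.55174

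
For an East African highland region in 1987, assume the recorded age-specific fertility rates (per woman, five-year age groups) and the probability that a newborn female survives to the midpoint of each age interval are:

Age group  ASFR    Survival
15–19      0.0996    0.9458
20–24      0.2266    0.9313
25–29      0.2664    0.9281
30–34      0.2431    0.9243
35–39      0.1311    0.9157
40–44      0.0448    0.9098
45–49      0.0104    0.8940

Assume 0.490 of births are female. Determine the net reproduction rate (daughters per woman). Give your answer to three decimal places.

Proportion female at birth = 0.490.
Weighting each age-specific rate by interval width and survival:
  15–19: 5 × 0.0996 × 0.9458 = 0.47101
  20–24: 5 × 0.2266 × 0.9313 = 1.05516
  25–29: 5 × 0.2664 × 0.9281 = 1.23623
  30–34: 5 × 0.2431 × 0.9243 = 1.12349
  35–39: 5 × 0.1311 × 0.9157 = 0.60024
  40–44: 5 × 0.0448 × 0.9098 = 0.20380
  45–49: 5 × 0.0104 × 0.8940 = 0.04649
Sum = 4.73642
NRR = 0.490 × 4.73642 = 2.32085

2.321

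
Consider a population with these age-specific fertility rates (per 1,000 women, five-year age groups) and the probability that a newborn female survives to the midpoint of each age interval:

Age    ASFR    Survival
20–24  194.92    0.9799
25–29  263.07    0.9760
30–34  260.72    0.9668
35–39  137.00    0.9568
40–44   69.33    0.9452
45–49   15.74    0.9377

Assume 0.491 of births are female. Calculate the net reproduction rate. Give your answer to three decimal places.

Proportion female at birth = 0.491.
Each age group contributes 5 × ASFR × survival:
  20–24: 5 × 194.92/1000 × 0.9799 = 0.95501
  25–29: 5 × 263.07/1000 × 0.9760 = 1.28378
  30–34: 5 × 260.72/1000 × 0.9668 = 1.26032
  35–39: 5 × 137.00/1000 × 0.9568 = 0.65541
  40–44: 5 × 69.33/1000 × 0.9452 = 0.32765
  45–49: 5 × 15.74/1000 × 0.9377 = 0.07380
Sum = 4.55597
NRR = 0.491 × 4.55597 = 2.23698

2.237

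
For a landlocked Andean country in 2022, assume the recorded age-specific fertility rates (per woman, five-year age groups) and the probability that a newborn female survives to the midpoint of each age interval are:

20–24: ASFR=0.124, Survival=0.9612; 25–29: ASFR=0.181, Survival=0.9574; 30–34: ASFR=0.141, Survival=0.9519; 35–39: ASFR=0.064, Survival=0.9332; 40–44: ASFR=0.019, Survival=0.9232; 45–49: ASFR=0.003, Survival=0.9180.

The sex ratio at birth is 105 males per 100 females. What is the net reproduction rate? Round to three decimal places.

1.236

Proportion female at birth = 100 / (100 + 105) = 0.48780.
Per-age-group product (5 × ASFR × survival probability):
  20–24: 5 × 0.124 × 0.9612 = 0.59594
  25–29: 5 × 0.181 × 0.9574 = 0.86645
  30–34: 5 × 0.141 × 0.9519 = 0.67109
  35–39: 5 × 0.064 × 0.9332 = 0.29862
  40–44: 5 × 0.019 × 0.9232 = 0.08770
  45–49: 5 × 0.003 × 0.9180 = 0.01377
Sum = 2.53357
NRR = 0.48780 × 2.53357 = 1.23588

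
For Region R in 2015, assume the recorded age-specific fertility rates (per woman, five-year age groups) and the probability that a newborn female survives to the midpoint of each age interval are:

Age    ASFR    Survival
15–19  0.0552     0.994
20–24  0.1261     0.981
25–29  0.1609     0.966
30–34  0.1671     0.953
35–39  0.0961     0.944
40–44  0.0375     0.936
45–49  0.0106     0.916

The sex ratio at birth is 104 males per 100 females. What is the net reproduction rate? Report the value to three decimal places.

1.541

Proportion female at birth = 100 / (100 + 104) = 0.49020.
Each age group contributes 5 × ASFR × survival:
  15–19: 5 × 0.0552 × 0.994 = 0.27434
  20–24: 5 × 0.1261 × 0.981 = 0.61852
  25–29: 5 × 0.1609 × 0.966 = 0.77715
  30–34: 5 × 0.1671 × 0.953 = 0.79623
  35–39: 5 × 0.0961 × 0.944 = 0.45359
  40–44: 5 × 0.0375 × 0.936 = 0.17550
  45–49: 5 × 0.0106 × 0.916 = 0.04855
Sum = 3.14388
NRR = 0.49020 × 3.14388 = 1.54113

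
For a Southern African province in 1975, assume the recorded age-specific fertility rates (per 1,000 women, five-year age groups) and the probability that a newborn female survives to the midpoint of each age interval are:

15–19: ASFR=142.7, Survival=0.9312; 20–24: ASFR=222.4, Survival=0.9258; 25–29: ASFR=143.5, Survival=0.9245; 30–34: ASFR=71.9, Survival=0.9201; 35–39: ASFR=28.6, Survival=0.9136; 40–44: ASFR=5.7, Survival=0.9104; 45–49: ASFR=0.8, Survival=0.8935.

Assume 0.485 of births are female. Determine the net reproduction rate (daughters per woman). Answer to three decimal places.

1.381

Proportion female at birth = 0.485.
Per-age-group product (5 × ASFR × survival probability):
  15–19: 5 × 142.7/1000 × 0.9312 = 0.66441
  20–24: 5 × 222.4/1000 × 0.9258 = 1.02949
  25–29: 5 × 143.5/1000 × 0.9245 = 0.66333
  30–34: 5 × 71.9/1000 × 0.9201 = 0.33078
  35–39: 5 × 28.6/1000 × 0.9136 = 0.13064
  40–44: 5 × 5.7/1000 × 0.9104 = 0.02595
  45–49: 5 × 0.8/1000 × 0.8935 = 0.00357
Sum = 2.84817
NRR = 0.485 × 2.84817 = 1.38136
An NRR exceeding 1 indicates intrinsic growth under these rates.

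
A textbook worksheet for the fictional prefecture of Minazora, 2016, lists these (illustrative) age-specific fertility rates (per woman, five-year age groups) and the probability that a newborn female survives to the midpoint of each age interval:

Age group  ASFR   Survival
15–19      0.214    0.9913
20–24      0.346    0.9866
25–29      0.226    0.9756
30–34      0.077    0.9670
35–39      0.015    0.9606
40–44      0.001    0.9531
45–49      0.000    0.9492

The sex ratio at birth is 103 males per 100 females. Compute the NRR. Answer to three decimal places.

Proportion female at birth = 100 / (100 + 103) = 0.49261.
Weighting each age-specific rate by interval width and survival:
  15–19: 5 × 0.214 × 0.9913 = 1.06069
  20–24: 5 × 0.346 × 0.9866 = 1.70682
  25–29: 5 × 0.226 × 0.9756 = 1.10243
  30–34: 5 × 0.077 × 0.9670 = 0.37230
  35–39: 5 × 0.015 × 0.9606 = 0.07205
  40–44: 5 × 0.001 × 0.9531 = 0.00477
  45–49: 5 × 0.000 × 0.9492 = 0.00000
Sum = 4.31906
NRR = 0.49261 × 4.31906 = 2.12761

2.128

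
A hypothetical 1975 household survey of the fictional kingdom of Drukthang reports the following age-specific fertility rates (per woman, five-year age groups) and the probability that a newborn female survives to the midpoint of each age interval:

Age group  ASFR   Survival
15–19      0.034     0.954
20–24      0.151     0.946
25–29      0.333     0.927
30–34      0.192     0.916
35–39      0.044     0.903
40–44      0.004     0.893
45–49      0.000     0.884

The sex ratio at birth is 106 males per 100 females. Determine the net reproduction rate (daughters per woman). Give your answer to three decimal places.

1.707

Proportion female at birth = 100 / (100 + 106) = 0.48544.
Weighting each age-specific rate by interval width and survival:
  15–19: 5 × 0.034 × 0.954 = 0.16218
  20–24: 5 × 0.151 × 0.946 = 0.71423
  25–29: 5 × 0.333 × 0.927 = 1.54346
  30–34: 5 × 0.192 × 0.916 = 0.87936
  35–39: 5 × 0.044 × 0.903 = 0.19866
  40–44: 5 × 0.004 × 0.893 = 0.01786
  45–49: 5 × 0.000 × 0.884 = 0.00000
Sum = 3.51575
NRR = 0.48544 × 3.51575 = 1.70669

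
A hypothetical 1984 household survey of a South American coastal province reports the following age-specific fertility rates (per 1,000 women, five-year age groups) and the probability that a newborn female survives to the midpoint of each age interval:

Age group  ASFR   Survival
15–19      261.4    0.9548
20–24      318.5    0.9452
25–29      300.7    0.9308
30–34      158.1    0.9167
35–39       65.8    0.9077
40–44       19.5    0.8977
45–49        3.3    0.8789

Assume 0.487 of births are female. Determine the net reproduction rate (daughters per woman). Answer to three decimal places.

2.570

Proportion female at birth = 0.487.
Survival-weighted fertility by age (5·fₓ·Sₓ):
  15–19: 5 × 261.4/1000 × 0.9548 = 1.24792
  20–24: 5 × 318.5/1000 × 0.9452 = 1.50523
  25–29: 5 × 300.7/1000 × 0.9308 = 1.39946
  30–34: 5 × 158.1/1000 × 0.9167 = 0.72465
  35–39: 5 × 65.8/1000 × 0.9077 = 0.29863
  40–44: 5 × 19.5/1000 × 0.8977 = 0.08753
  45–49: 5 × 3.3/1000 × 0.8789 = 0.01450
Sum = 5.27792
NRR = 0.487 × 5.27792 = 2.57035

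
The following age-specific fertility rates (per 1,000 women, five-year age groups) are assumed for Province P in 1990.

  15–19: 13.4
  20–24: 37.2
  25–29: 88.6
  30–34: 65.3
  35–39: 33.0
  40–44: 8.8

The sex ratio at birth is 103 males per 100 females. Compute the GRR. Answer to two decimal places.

0.61

Proportion female at birth = 100 / (100 + 103) = 0.49261.
Sum of ASFRs = 13.4 + 37.2 + 88.6 + 65.3 + 33.0 + 8.8 = 246.3
TFR = 5 × 246.3 / 1000 = 1.2315
GRR = 0.49261 × 1.2315 = 0.60665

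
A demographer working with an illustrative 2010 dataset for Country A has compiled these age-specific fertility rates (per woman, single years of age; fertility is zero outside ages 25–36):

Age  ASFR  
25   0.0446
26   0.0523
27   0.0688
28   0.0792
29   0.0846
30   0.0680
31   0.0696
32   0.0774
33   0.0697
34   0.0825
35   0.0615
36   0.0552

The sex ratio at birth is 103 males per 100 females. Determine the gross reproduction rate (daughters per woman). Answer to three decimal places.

0.401

Proportion female at birth = 100 / (100 + 103) = 0.49261.
Sum of ASFRs = 0.0446 + 0.0523 + 0.0688 + 0.0792 + 0.0846 + 0.0680 + 0.0696 + 0.0774 + 0.0697 + 0.0825 + 0.0615 + 0.0552 = 0.8134
TFR = 0.8134
GRR = 0.49261 × 0.8134 = 0.40069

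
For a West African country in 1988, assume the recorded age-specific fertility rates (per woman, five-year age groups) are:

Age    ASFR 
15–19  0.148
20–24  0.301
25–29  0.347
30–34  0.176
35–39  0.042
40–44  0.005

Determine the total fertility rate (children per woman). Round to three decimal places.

5.095

Sum of ASFRs = 0.148 + 0.301 + 0.347 + 0.176 + 0.042 + 0.005 = 1.019
TFR = 5 × 1.019 = 5.095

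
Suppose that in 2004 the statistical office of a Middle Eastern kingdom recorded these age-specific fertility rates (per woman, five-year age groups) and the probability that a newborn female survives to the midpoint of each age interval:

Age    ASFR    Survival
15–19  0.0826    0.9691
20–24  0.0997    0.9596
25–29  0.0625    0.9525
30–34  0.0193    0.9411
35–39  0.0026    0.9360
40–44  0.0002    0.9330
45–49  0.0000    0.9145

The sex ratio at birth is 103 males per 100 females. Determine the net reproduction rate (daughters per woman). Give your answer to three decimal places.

0.631

Proportion female at birth = 100 / (100 + 103) = 0.49261.
Each age group contributes 5 × ASFR × survival:
  15–19: 5 × 0.0826 × 0.9691 = 0.40024
  20–24: 5 × 0.0997 × 0.9596 = 0.47836
  25–29: 5 × 0.0625 × 0.9525 = 0.29766
  30–34: 5 × 0.0193 × 0.9411 = 0.09082
  35–39: 5 × 0.0026 × 0.9360 = 0.01217
  40–44: 5 × 0.0002 × 0.9330 = 0.00093
  45–49: 5 × 0.0000 × 0.9145 = 0.00000
Sum = 1.28018
NRR = 0.49261 × 1.28018 = 0.63063
With NRR below 1 the population is below replacement fertility.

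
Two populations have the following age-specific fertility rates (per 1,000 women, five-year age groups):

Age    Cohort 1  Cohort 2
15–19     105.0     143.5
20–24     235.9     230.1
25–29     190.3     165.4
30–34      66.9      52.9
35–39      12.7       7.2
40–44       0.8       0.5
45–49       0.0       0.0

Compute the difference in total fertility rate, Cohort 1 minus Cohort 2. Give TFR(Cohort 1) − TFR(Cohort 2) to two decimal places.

0.06

Cohort 1:
  Sum of ASFRs = 105.0 + 235.9 + 190.3 + 66.9 + 12.7 + 0.8 + 0.0 = 611.6
  TFR = 5 × 611.6 / 1000 = 3.058
Cohort 2:
  Sum of ASFRs = 143.5 + 230.1 + 165.4 + 52.9 + 7.2 + 0.5 + 0.0 = 599.6
  TFR = 5 × 599.6 / 1000 = 2.998
Difference = 3.058 − 2.998 = 0.06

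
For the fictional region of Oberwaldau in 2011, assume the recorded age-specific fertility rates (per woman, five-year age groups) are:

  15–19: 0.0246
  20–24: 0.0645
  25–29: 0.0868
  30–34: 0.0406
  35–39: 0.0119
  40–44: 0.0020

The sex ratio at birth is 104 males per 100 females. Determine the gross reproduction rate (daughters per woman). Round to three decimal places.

Proportion female at birth = 100 / (100 + 104) = 0.49020.
Sum of ASFRs = 0.0246 + 0.0645 + 0.0868 + 0.0406 + 0.0119 + 0.0020 = 0.2304
TFR = 5 × 0.2304 = 1.152
GRR = 0.49020 × 1.152 = 0.56471

0.565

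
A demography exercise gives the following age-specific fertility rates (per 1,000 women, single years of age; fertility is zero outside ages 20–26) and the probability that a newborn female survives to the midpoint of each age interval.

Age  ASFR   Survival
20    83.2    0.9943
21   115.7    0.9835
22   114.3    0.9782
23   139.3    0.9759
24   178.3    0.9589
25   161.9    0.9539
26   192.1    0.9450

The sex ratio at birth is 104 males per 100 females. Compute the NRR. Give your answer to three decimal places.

0.466

Proportion female at birth = 100 / (100 + 104) = 0.49020.
Each age group contributes 1 × ASFR × survival:
  20: 1 × 83.2/1000 × 0.9943 = 0.08273
  21: 1 × 115.7/1000 × 0.9835 = 0.11379
  22: 1 × 114.3/1000 × 0.9782 = 0.11181
  23: 1 × 139.3/1000 × 0.9759 = 0.13594
  24: 1 × 178.3/1000 × 0.9589 = 0.17097
  25: 1 × 161.9/1000 × 0.9539 = 0.15444
  26: 1 × 192.1/1000 × 0.9450 = 0.18153
Sum = 0.95121
NRR = 0.49020 × 0.95121 = 0.46628
NRR < 1, so the cohort does not fully replace itself.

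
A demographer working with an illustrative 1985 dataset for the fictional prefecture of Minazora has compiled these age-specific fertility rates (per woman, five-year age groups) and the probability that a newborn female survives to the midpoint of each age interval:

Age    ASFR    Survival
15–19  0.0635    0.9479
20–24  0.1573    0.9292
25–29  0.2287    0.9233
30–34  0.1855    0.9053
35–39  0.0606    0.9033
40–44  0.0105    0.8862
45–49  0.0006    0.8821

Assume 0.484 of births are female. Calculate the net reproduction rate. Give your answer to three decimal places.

1.573

Proportion female at birth = 0.484.
Each age group contributes 5 × ASFR × survival:
  15–19: 5 × 0.0635 × 0.9479 = 0.30096
  20–24: 5 × 0.1573 × 0.9292 = 0.73082
  25–29: 5 × 0.2287 × 0.9233 = 1.05579
  30–34: 5 × 0.1855 × 0.9053 = 0.83967
  35–39: 5 × 0.0606 × 0.9033 = 0.27370
  40–44: 5 × 0.0105 × 0.8862 = 0.04653
  45–49: 5 × 0.0006 × 0.8821 = 0.00265
Sum = 3.25012
NRR = 0.484 × 3.25012 = 1.57306
An NRR exceeding 1 indicates intrinsic growth under these rates.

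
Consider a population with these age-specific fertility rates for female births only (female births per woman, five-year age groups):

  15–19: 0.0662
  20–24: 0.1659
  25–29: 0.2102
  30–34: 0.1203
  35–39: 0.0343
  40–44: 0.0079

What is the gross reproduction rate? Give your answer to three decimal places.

Sum of female ASFRs = 0.0662 + 0.1659 + 0.2102 + 0.1203 + 0.0343 + 0.0079 = 0.6048
GRR = 5 × 0.6048 = 3.024

3.024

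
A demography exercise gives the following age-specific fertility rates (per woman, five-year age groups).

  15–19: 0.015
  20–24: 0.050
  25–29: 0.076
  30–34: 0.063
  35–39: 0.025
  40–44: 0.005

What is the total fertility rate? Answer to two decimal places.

Sum of ASFRs = 0.015 + 0.050 + 0.076 + 0.063 + 0.025 + 0.005 = 0.234
TFR = 5 × 0.234 = 1.17

1.17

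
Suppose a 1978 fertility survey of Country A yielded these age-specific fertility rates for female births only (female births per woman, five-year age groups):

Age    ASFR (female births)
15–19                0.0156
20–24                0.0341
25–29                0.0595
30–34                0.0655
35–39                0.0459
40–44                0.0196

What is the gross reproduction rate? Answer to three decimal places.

1.201

Sum of female ASFRs = 0.0156 + 0.0341 + 0.0595 + 0.0655 + 0.0459 + 0.0196 = 0.2402
GRR = 5 × 0.2402 = 1.201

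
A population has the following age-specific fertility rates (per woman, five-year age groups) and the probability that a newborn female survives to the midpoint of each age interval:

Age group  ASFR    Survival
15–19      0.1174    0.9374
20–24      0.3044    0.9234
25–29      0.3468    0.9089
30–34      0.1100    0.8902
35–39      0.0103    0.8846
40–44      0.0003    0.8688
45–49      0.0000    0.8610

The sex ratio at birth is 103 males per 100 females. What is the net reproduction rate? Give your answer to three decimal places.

2.004

Proportion female at birth = 100 / (100 + 103) = 0.49261.
Survival-weighted fertility by age (5·fₓ·Sₓ):
  15–19: 5 × 0.1174 × 0.9374 = 0.55025
  20–24: 5 × 0.3044 × 0.9234 = 1.40541
  25–29: 5 × 0.3468 × 0.9089 = 1.57603
  30–34: 5 × 0.1100 × 0.8902 = 0.48961
  35–39: 5 × 0.0103 × 0.8846 = 0.04556
  40–44: 5 × 0.0003 × 0.8688 = 0.00130
  45–49: 5 × 0.0000 × 0.8610 = 0.00000
Sum = 4.06816
NRR = 0.49261 × 4.06816 = 2.00402
An NRR exceeding 1 indicates intrinsic growth under these rates.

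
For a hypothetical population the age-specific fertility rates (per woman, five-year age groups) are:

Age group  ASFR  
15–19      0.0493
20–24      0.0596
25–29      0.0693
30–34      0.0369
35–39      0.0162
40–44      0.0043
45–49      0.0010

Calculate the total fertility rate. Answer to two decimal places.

1.18

Sum of ASFRs = 0.0493 + 0.0596 + 0.0693 + 0.0369 + 0.0162 + 0.0043 + 0.0010 = 0.2366
TFR = 5 × 0.2366 = 1.183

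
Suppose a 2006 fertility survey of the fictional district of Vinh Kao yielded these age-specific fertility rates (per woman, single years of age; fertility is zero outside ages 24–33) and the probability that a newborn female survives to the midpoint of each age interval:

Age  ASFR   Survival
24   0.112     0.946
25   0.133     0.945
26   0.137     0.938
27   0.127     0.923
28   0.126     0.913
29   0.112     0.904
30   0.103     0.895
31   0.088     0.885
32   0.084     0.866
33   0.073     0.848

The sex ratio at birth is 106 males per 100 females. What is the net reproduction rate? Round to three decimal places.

Proportion female at birth = 100 / (100 + 106) = 0.48544.
Weighting each age-specific rate by interval width and survival:
  24: 1 × 0.112 × 0.946 = 0.10595
  25: 1 × 0.133 × 0.945 = 0.12569
  26: 1 × 0.137 × 0.938 = 0.12851
  27: 1 × 0.127 × 0.923 = 0.11722
  28: 1 × 0.126 × 0.913 = 0.11504
  29: 1 × 0.112 × 0.904 = 0.10125
  30: 1 × 0.103 × 0.895 = 0.09219
  31: 1 × 0.088 × 0.885 = 0.07788
  32: 1 × 0.084 × 0.866 = 0.07274
  33: 1 × 0.073 × 0.848 = 0.06190
Sum = 0.99837
NRR = 0.48544 × 0.99837 = 0.48465

0.485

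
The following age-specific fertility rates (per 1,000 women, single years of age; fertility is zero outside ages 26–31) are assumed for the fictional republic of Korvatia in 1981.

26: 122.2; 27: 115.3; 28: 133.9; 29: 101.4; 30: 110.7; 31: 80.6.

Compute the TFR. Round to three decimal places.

0.664

Sum of ASFRs = 122.2 + 115.3 + 133.9 + 101.4 + 110.7 + 80.6 = 664.1
TFR = 664.1 / 1000 = 0.6641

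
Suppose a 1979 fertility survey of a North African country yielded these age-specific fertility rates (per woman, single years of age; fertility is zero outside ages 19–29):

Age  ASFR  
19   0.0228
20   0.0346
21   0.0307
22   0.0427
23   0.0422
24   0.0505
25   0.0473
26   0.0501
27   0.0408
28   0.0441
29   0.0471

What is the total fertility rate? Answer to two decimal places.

0.45

Sum of ASFRs = 0.0228 + 0.0346 + 0.0307 + 0.0427 + 0.0422 + 0.0505 + 0.0473 + 0.0501 + 0.0408 + 0.0441 + 0.0471 = 0.4529
TFR = 0.4529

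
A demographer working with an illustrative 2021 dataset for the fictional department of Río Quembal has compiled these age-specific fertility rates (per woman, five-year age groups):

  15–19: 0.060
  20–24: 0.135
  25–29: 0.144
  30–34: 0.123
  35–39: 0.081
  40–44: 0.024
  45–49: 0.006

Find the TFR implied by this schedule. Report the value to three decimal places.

Sum of ASFRs = 0.060 + 0.135 + 0.144 + 0.123 + 0.081 + 0.024 + 0.006 = 0.573
TFR = 5 × 0.573 = 2.865

2.865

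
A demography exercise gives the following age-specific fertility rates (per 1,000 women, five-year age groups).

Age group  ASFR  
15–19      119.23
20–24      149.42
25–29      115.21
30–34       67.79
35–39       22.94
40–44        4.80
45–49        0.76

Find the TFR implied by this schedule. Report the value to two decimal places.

Sum of ASFRs = 119.23 + 149.42 + 115.21 + 67.79 + 22.94 + 4.80 + 0.76 = 480.15
TFR = 5 × 480.15 / 1000 = 2.40075

2.40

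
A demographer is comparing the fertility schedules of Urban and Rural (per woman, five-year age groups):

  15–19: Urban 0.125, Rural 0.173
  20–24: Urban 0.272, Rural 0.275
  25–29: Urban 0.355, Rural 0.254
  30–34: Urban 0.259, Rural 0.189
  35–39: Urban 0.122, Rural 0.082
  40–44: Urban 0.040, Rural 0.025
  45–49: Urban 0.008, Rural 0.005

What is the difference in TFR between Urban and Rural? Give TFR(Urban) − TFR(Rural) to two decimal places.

Urban:
  Sum of ASFRs = 0.125 + 0.272 + 0.355 + 0.259 + 0.122 + 0.040 + 0.008 = 1.181
  TFR = 5 × 1.181 = 5.905
Rural:
  Sum of ASFRs = 0.173 + 0.275 + 0.254 + 0.189 + 0.082 + 0.025 + 0.005 = 1.003
  TFR = 5 × 1.003 = 5.015
Difference = 5.905 − 5.015 = 0.89

0.89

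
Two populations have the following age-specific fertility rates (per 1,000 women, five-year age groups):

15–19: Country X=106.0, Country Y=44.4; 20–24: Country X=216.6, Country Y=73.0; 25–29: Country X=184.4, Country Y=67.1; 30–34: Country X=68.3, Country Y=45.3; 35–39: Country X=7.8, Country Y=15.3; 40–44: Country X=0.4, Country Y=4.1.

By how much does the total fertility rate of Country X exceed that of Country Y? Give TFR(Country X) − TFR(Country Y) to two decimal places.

1.67

Country X:
  Sum of ASFRs = 106.0 + 216.6 + 184.4 + 68.3 + 7.8 + 0.4 = 583.5
  TFR = 5 × 583.5 / 1000 = 2.9175
Country Y:
  Sum of ASFRs = 44.4 + 73.0 + 67.1 + 45.3 + 15.3 + 4.1 = 249.2
  TFR = 5 × 249.2 / 1000 = 1.246
Difference = 2.9175 − 1.246 = 1.6715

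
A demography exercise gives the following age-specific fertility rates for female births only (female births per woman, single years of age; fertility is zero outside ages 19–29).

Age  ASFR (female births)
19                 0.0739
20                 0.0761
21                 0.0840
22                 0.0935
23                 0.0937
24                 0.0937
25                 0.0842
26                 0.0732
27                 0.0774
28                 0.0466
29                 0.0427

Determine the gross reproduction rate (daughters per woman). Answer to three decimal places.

Sum of female ASFRs = 0.0739 + 0.0761 + 0.0840 + 0.0935 + 0.0937 + 0.0937 + 0.0842 + 0.0732 + 0.0774 + 0.0466 + 0.0427 = 0.8390
GRR = 0.839

0.839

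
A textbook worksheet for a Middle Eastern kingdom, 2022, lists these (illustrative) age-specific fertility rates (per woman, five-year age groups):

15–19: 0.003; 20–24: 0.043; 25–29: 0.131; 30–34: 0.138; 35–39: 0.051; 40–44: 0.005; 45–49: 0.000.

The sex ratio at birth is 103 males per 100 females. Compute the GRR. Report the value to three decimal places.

0.914

Proportion female at birth = 100 / (100 + 103) = 0.49261.
Sum of ASFRs = 0.003 + 0.043 + 0.131 + 0.138 + 0.051 + 0.005 + 0.000 = 0.371
TFR = 5 × 0.371 = 1.855
GRR = 0.49261 × 1.855 = 0.91379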